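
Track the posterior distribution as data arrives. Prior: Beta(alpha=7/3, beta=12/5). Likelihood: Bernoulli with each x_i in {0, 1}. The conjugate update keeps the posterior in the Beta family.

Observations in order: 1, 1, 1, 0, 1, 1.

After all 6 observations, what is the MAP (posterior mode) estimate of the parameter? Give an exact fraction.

95/131

obs 1: x=1 → posterior Beta(10/3, 12/5)
obs 2: x=1 → posterior Beta(13/3, 12/5)
obs 3: x=1 → posterior Beta(16/3, 12/5)
obs 4: x=0 → posterior Beta(16/3, 17/5)
obs 5: x=1 → posterior Beta(19/3, 17/5)
obs 6: x=1 → posterior Beta(22/3, 17/5)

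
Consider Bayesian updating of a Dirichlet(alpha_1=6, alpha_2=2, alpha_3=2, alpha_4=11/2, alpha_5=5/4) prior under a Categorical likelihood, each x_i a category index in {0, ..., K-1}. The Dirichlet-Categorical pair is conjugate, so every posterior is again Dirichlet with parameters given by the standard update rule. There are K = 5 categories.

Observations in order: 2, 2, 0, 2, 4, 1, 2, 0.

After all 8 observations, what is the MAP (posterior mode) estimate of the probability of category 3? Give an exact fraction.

obs 1: x=2 → posterior Dirichlet(6, 2, 3, 11/2, 5/4)
obs 2: x=2 → posterior Dirichlet(6, 2, 4, 11/2, 5/4)
obs 3: x=0 → posterior Dirichlet(7, 2, 4, 11/2, 5/4)
obs 4: x=2 → posterior Dirichlet(7, 2, 5, 11/2, 5/4)
obs 5: x=4 → posterior Dirichlet(7, 2, 5, 11/2, 9/4)
obs 6: x=1 → posterior Dirichlet(7, 3, 5, 11/2, 9/4)
obs 7: x=2 → posterior Dirichlet(7, 3, 6, 11/2, 9/4)
obs 8: x=0 → posterior Dirichlet(8, 3, 6, 11/2, 9/4)

18/79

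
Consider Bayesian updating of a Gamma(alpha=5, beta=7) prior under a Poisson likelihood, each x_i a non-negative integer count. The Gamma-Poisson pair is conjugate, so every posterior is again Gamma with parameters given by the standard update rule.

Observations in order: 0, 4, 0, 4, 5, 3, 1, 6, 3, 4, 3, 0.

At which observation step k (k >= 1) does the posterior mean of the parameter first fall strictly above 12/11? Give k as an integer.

k = 4

obs 1: x=0 → posterior Gamma(5, 8)
obs 2: x=4 → posterior Gamma(9, 9)
obs 3: x=0 → posterior Gamma(9, 10)
obs 4: x=4 → posterior Gamma(13, 11)
obs 5: x=5 → posterior Gamma(18, 12)
obs 6: x=3 → posterior Gamma(21, 13)
obs 7: x=1 → posterior Gamma(22, 14)
obs 8: x=6 → posterior Gamma(28, 15)
obs 9: x=3 → posterior Gamma(31, 16)
obs 10: x=4 → posterior Gamma(35, 17)
obs 11: x=3 → posterior Gamma(38, 18)
obs 12: x=0 → posterior Gamma(38, 19)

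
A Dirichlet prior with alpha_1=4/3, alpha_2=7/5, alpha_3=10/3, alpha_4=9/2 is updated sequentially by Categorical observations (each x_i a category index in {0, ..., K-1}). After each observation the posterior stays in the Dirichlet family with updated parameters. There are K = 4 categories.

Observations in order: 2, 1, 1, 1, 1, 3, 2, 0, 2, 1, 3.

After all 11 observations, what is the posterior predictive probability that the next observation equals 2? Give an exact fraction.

190/647

obs 1: x=2 → posterior Dirichlet(4/3, 7/5, 13/3, 9/2)
obs 2: x=1 → posterior Dirichlet(4/3, 12/5, 13/3, 9/2)
obs 3: x=1 → posterior Dirichlet(4/3, 17/5, 13/3, 9/2)
obs 4: x=1 → posterior Dirichlet(4/3, 22/5, 13/3, 9/2)
obs 5: x=1 → posterior Dirichlet(4/3, 27/5, 13/3, 9/2)
obs 6: x=3 → posterior Dirichlet(4/3, 27/5, 13/3, 11/2)
obs 7: x=2 → posterior Dirichlet(4/3, 27/5, 16/3, 11/2)
obs 8: x=0 → posterior Dirichlet(7/3, 27/5, 16/3, 11/2)
obs 9: x=2 → posterior Dirichlet(7/3, 27/5, 19/3, 11/2)
obs 10: x=1 → posterior Dirichlet(7/3, 32/5, 19/3, 11/2)
obs 11: x=3 → posterior Dirichlet(7/3, 32/5, 19/3, 13/2)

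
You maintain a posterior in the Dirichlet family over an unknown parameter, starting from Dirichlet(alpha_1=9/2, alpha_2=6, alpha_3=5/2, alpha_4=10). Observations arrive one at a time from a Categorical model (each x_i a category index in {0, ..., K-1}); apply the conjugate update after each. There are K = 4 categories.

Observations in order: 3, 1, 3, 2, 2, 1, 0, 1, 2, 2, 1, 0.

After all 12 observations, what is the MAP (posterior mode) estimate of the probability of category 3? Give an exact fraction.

obs 1: x=3 → posterior Dirichlet(9/2, 6, 5/2, 11)
obs 2: x=1 → posterior Dirichlet(9/2, 7, 5/2, 11)
obs 3: x=3 → posterior Dirichlet(9/2, 7, 5/2, 12)
obs 4: x=2 → posterior Dirichlet(9/2, 7, 7/2, 12)
obs 5: x=2 → posterior Dirichlet(9/2, 7, 9/2, 12)
obs 6: x=1 → posterior Dirichlet(9/2, 8, 9/2, 12)
obs 7: x=0 → posterior Dirichlet(11/2, 8, 9/2, 12)
obs 8: x=1 → posterior Dirichlet(11/2, 9, 9/2, 12)
obs 9: x=2 → posterior Dirichlet(11/2, 9, 11/2, 12)
obs 10: x=2 → posterior Dirichlet(11/2, 9, 13/2, 12)
obs 11: x=1 → posterior Dirichlet(11/2, 10, 13/2, 12)
obs 12: x=0 → posterior Dirichlet(13/2, 10, 13/2, 12)

11/31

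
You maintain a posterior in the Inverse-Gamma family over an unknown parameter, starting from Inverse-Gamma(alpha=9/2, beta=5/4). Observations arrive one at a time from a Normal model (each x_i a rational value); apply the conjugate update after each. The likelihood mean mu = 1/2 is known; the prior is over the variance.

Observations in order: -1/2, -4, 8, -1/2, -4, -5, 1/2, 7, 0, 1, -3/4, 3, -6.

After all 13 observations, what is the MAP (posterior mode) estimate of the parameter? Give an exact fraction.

3589/384

obs 1: x=-1/2 → posterior Inverse-Gamma(5, 7/4)
obs 2: x=-4 → posterior Inverse-Gamma(11/2, 95/8)
obs 3: x=8 → posterior Inverse-Gamma(6, 40)
obs 4: x=-1/2 → posterior Inverse-Gamma(13/2, 81/2)
obs 5: x=-4 → posterior Inverse-Gamma(7, 405/8)
obs 6: x=-5 → posterior Inverse-Gamma(15/2, 263/4)
obs 7: x=1/2 → posterior Inverse-Gamma(8, 263/4)
obs 8: x=7 → posterior Inverse-Gamma(17/2, 695/8)
obs 9: x=0 → posterior Inverse-Gamma(9, 87)
obs 10: x=1 → posterior Inverse-Gamma(19/2, 697/8)
obs 11: x=-3/4 → posterior Inverse-Gamma(10, 2813/32)
obs 12: x=3 → posterior Inverse-Gamma(21/2, 2913/32)
obs 13: x=-6 → posterior Inverse-Gamma(11, 3589/32)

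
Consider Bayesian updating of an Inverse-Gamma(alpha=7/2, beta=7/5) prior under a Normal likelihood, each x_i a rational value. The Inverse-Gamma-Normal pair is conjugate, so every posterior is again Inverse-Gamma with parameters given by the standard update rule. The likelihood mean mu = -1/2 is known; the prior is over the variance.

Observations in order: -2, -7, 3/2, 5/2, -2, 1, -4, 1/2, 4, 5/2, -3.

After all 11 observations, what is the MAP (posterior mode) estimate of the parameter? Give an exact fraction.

obs 1: x=-2 → posterior Inverse-Gamma(4, 101/40)
obs 2: x=-7 → posterior Inverse-Gamma(9/2, 473/20)
obs 3: x=3/2 → posterior Inverse-Gamma(5, 513/20)
obs 4: x=5/2 → posterior Inverse-Gamma(11/2, 603/20)
obs 5: x=-2 → posterior Inverse-Gamma(6, 1251/40)
obs 6: x=1 → posterior Inverse-Gamma(13/2, 162/5)
obs 7: x=-4 → posterior Inverse-Gamma(7, 1541/40)
obs 8: x=1/2 → posterior Inverse-Gamma(15/2, 1561/40)
obs 9: x=4 → posterior Inverse-Gamma(8, 983/20)
obs 10: x=5/2 → posterior Inverse-Gamma(17/2, 1073/20)
obs 11: x=-3 → posterior Inverse-Gamma(9, 2271/40)

2271/400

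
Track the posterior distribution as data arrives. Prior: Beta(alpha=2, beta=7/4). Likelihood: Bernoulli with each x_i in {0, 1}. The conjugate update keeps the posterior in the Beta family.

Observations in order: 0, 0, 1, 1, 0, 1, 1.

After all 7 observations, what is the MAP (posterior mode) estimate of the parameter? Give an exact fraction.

4/7

obs 1: x=0 → posterior Beta(2, 11/4)
obs 2: x=0 → posterior Beta(2, 15/4)
obs 3: x=1 → posterior Beta(3, 15/4)
obs 4: x=1 → posterior Beta(4, 15/4)
obs 5: x=0 → posterior Beta(4, 19/4)
obs 6: x=1 → posterior Beta(5, 19/4)
obs 7: x=1 → posterior Beta(6, 19/4)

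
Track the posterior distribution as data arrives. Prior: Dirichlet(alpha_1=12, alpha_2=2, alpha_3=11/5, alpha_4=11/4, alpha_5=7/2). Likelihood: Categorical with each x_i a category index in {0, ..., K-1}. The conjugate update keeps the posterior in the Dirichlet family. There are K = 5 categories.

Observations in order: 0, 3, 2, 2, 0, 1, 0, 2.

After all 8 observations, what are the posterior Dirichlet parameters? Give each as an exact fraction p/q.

alpha_1=15, alpha_2=3, alpha_3=26/5, alpha_4=15/4, alpha_5=7/2

obs 1: x=0 → posterior Dirichlet(13, 2, 11/5, 11/4, 7/2)
obs 2: x=3 → posterior Dirichlet(13, 2, 11/5, 15/4, 7/2)
obs 3: x=2 → posterior Dirichlet(13, 2, 16/5, 15/4, 7/2)
obs 4: x=2 → posterior Dirichlet(13, 2, 21/5, 15/4, 7/2)
obs 5: x=0 → posterior Dirichlet(14, 2, 21/5, 15/4, 7/2)
obs 6: x=1 → posterior Dirichlet(14, 3, 21/5, 15/4, 7/2)
obs 7: x=0 → posterior Dirichlet(15, 3, 21/5, 15/4, 7/2)
obs 8: x=2 → posterior Dirichlet(15, 3, 26/5, 15/4, 7/2)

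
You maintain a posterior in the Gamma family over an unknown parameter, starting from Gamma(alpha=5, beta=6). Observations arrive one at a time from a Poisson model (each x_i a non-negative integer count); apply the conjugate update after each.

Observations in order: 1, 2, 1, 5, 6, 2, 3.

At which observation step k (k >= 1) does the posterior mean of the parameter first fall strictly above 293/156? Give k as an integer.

k = 7

obs 1: x=1 → posterior Gamma(6, 7)
obs 2: x=2 → posterior Gamma(8, 8)
obs 3: x=1 → posterior Gamma(9, 9)
obs 4: x=5 → posterior Gamma(14, 10)
obs 5: x=6 → posterior Gamma(20, 11)
obs 6: x=2 → posterior Gamma(22, 12)
obs 7: x=3 → posterior Gamma(25, 13)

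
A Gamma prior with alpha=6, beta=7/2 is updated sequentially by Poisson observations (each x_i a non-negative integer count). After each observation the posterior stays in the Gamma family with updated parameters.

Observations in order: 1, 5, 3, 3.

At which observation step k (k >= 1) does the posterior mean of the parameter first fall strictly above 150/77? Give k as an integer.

k = 2

obs 1: x=1 → posterior Gamma(7, 9/2)
obs 2: x=5 → posterior Gamma(12, 11/2)
obs 3: x=3 → posterior Gamma(15, 13/2)
obs 4: x=3 → posterior Gamma(18, 15/2)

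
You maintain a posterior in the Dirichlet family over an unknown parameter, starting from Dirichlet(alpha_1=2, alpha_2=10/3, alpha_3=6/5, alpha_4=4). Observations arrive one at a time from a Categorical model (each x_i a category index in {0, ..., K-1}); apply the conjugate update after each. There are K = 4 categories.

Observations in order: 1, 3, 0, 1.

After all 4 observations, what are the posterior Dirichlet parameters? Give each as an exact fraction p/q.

alpha_1=3, alpha_2=16/3, alpha_3=6/5, alpha_4=5

obs 1: x=1 → posterior Dirichlet(2, 13/3, 6/5, 4)
obs 2: x=3 → posterior Dirichlet(2, 13/3, 6/5, 5)
obs 3: x=0 → posterior Dirichlet(3, 13/3, 6/5, 5)
obs 4: x=1 → posterior Dirichlet(3, 16/3, 6/5, 5)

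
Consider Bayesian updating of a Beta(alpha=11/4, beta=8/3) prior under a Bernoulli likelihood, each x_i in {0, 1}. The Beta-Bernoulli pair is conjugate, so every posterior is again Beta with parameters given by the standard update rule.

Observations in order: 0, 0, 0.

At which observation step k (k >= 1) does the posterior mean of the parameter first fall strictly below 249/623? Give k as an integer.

obs 1: x=0 → posterior Beta(11/4, 11/3)
obs 2: x=0 → posterior Beta(11/4, 14/3)
obs 3: x=0 → posterior Beta(11/4, 17/3)

k = 2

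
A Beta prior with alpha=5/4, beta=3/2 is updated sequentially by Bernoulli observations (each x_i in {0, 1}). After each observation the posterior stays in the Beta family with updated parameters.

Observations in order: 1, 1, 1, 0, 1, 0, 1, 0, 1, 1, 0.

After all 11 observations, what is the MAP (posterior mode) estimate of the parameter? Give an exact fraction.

obs 1: x=1 → posterior Beta(9/4, 3/2)
obs 2: x=1 → posterior Beta(13/4, 3/2)
obs 3: x=1 → posterior Beta(17/4, 3/2)
obs 4: x=0 → posterior Beta(17/4, 5/2)
obs 5: x=1 → posterior Beta(21/4, 5/2)
obs 6: x=0 → posterior Beta(21/4, 7/2)
obs 7: x=1 → posterior Beta(25/4, 7/2)
obs 8: x=0 → posterior Beta(25/4, 9/2)
obs 9: x=1 → posterior Beta(29/4, 9/2)
obs 10: x=1 → posterior Beta(33/4, 9/2)
obs 11: x=0 → posterior Beta(33/4, 11/2)

29/47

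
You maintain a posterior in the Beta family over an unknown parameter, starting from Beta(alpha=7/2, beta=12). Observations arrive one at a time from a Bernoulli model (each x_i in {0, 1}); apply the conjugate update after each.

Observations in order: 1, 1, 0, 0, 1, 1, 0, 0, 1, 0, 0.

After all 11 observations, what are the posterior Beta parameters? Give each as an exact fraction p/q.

alpha=17/2, beta=18

obs 1: x=1 → posterior Beta(9/2, 12)
obs 2: x=1 → posterior Beta(11/2, 12)
obs 3: x=0 → posterior Beta(11/2, 13)
obs 4: x=0 → posterior Beta(11/2, 14)
obs 5: x=1 → posterior Beta(13/2, 14)
obs 6: x=1 → posterior Beta(15/2, 14)
obs 7: x=0 → posterior Beta(15/2, 15)
obs 8: x=0 → posterior Beta(15/2, 16)
obs 9: x=1 → posterior Beta(17/2, 16)
obs 10: x=0 → posterior Beta(17/2, 17)
obs 11: x=0 → posterior Beta(17/2, 18)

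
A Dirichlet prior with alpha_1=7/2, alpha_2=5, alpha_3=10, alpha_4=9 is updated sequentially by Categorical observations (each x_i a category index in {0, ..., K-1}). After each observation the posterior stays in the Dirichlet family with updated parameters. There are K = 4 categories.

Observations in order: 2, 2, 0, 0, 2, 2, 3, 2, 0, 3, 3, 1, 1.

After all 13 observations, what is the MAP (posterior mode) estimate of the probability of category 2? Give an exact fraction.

obs 1: x=2 → posterior Dirichlet(7/2, 5, 11, 9)
obs 2: x=2 → posterior Dirichlet(7/2, 5, 12, 9)
obs 3: x=0 → posterior Dirichlet(9/2, 5, 12, 9)
obs 4: x=0 → posterior Dirichlet(11/2, 5, 12, 9)
obs 5: x=2 → posterior Dirichlet(11/2, 5, 13, 9)
obs 6: x=2 → posterior Dirichlet(11/2, 5, 14, 9)
obs 7: x=3 → posterior Dirichlet(11/2, 5, 14, 10)
obs 8: x=2 → posterior Dirichlet(11/2, 5, 15, 10)
obs 9: x=0 → posterior Dirichlet(13/2, 5, 15, 10)
obs 10: x=3 → posterior Dirichlet(13/2, 5, 15, 11)
obs 11: x=3 → posterior Dirichlet(13/2, 5, 15, 12)
obs 12: x=1 → posterior Dirichlet(13/2, 6, 15, 12)
obs 13: x=1 → posterior Dirichlet(13/2, 7, 15, 12)

28/73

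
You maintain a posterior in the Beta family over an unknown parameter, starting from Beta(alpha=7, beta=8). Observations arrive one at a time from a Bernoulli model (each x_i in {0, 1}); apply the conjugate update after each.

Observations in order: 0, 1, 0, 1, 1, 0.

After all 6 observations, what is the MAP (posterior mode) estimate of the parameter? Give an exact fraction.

obs 1: x=0 → posterior Beta(7, 9)
obs 2: x=1 → posterior Beta(8, 9)
obs 3: x=0 → posterior Beta(8, 10)
obs 4: x=1 → posterior Beta(9, 10)
obs 5: x=1 → posterior Beta(10, 10)
obs 6: x=0 → posterior Beta(10, 11)

9/19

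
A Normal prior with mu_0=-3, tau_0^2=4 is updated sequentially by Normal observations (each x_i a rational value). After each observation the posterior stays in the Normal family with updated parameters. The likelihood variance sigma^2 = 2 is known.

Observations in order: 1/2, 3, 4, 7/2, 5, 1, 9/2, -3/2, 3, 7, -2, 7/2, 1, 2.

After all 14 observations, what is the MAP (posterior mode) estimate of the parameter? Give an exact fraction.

66/29

obs 1: x=1/2 → posterior Normal(-2/3, 4/3)
obs 2: x=3 → posterior Normal(4/5, 4/5)
obs 3: x=4 → posterior Normal(12/7, 4/7)
obs 4: x=7/2 → posterior Normal(19/9, 4/9)
obs 5: x=5 → posterior Normal(29/11, 4/11)
obs 6: x=1 → posterior Normal(31/13, 4/13)
obs 7: x=9/2 → posterior Normal(8/3, 4/15)
obs 8: x=-3/2 → posterior Normal(37/17, 4/17)
obs 9: x=3 → posterior Normal(43/19, 4/19)
obs 10: x=7 → posterior Normal(19/7, 4/21)
obs 11: x=-2 → posterior Normal(53/23, 4/23)
obs 12: x=7/2 → posterior Normal(12/5, 4/25)
obs 13: x=1 → posterior Normal(62/27, 4/27)
obs 14: x=2 → posterior Normal(66/29, 4/29)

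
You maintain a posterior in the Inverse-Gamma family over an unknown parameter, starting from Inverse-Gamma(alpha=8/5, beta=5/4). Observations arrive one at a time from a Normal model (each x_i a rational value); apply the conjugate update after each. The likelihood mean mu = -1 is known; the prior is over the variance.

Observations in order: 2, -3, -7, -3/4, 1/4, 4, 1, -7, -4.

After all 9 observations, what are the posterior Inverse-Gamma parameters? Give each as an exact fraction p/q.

alpha=61/10, beta=1017/16

obs 1: x=2 → posterior Inverse-Gamma(21/10, 23/4)
obs 2: x=-3 → posterior Inverse-Gamma(13/5, 31/4)
obs 3: x=-7 → posterior Inverse-Gamma(31/10, 103/4)
obs 4: x=-3/4 → posterior Inverse-Gamma(18/5, 825/32)
obs 5: x=1/4 → posterior Inverse-Gamma(41/10, 425/16)
obs 6: x=4 → posterior Inverse-Gamma(23/5, 625/16)
obs 7: x=1 → posterior Inverse-Gamma(51/10, 657/16)
obs 8: x=-7 → posterior Inverse-Gamma(28/5, 945/16)
obs 9: x=-4 → posterior Inverse-Gamma(61/10, 1017/16)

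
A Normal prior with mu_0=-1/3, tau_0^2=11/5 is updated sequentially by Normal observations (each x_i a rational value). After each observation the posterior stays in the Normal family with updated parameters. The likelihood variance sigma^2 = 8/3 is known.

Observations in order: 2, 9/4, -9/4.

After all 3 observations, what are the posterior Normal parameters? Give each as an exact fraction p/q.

mu_0=158/417, tau_0^2=88/139

obs 1: x=2 → posterior Normal(158/219, 88/73)
obs 2: x=9/4 → posterior Normal(1523/1272, 44/53)
obs 3: x=-9/4 → posterior Normal(158/417, 88/139)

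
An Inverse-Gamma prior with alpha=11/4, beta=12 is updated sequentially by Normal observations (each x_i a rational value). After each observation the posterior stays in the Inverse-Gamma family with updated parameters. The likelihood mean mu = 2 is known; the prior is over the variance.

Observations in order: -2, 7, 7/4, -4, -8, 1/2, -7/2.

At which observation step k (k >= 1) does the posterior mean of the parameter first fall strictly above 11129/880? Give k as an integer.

k = 4

obs 1: x=-2 → posterior Inverse-Gamma(13/4, 20)
obs 2: x=7 → posterior Inverse-Gamma(15/4, 65/2)
obs 3: x=7/4 → posterior Inverse-Gamma(17/4, 1041/32)
obs 4: x=-4 → posterior Inverse-Gamma(19/4, 1617/32)
obs 5: x=-8 → posterior Inverse-Gamma(21/4, 3217/32)
obs 6: x=1/2 → posterior Inverse-Gamma(23/4, 3253/32)
obs 7: x=-7/2 → posterior Inverse-Gamma(25/4, 3737/32)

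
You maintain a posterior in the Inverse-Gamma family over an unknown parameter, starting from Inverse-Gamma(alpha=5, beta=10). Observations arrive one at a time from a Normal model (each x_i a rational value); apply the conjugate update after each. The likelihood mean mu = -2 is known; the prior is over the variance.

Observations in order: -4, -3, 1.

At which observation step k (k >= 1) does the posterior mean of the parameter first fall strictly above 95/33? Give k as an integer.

k = 3

obs 1: x=-4 → posterior Inverse-Gamma(11/2, 12)
obs 2: x=-3 → posterior Inverse-Gamma(6, 25/2)
obs 3: x=1 → posterior Inverse-Gamma(13/2, 17)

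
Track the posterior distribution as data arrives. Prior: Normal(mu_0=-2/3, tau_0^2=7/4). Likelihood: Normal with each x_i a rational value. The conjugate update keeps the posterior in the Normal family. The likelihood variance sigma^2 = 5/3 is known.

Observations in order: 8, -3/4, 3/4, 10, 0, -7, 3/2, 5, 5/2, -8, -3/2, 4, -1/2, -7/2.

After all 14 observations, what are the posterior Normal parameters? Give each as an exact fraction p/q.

obs 1: x=8 → posterior Normal(464/123, 35/41)
obs 2: x=-3/4 → posterior Normal(1667/744, 35/62)
obs 3: x=3/4 → posterior Normal(464/249, 35/83)
obs 4: x=10 → posterior Normal(547/156, 35/104)
obs 5: x=0 → posterior Normal(1094/375, 7/25)
obs 6: x=-7 → posterior Normal(653/438, 35/146)
obs 7: x=3/2 → posterior Normal(1495/1002, 35/167)
obs 8: x=5 → posterior Normal(2125/1128, 35/188)
obs 9: x=5/2 → posterior Normal(1220/627, 35/209)
obs 10: x=-8 → posterior Normal(358/345, 7/46)
obs 11: x=-3/2 → posterior Normal(1243/1506, 35/251)
obs 12: x=4 → posterior Normal(1747/1632, 35/272)
obs 13: x=-1/2 → posterior Normal(842/879, 35/293)
obs 14: x=-7/2 → posterior Normal(1243/1884, 35/314)

mu_0=1243/1884, tau_0^2=35/314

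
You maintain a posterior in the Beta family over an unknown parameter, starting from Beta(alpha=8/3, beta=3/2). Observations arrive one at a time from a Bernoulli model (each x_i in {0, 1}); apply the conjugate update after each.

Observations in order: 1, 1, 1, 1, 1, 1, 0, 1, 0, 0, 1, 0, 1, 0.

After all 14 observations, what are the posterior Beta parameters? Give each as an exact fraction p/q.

obs 1: x=1 → posterior Beta(11/3, 3/2)
obs 2: x=1 → posterior Beta(14/3, 3/2)
obs 3: x=1 → posterior Beta(17/3, 3/2)
obs 4: x=1 → posterior Beta(20/3, 3/2)
obs 5: x=1 → posterior Beta(23/3, 3/2)
obs 6: x=1 → posterior Beta(26/3, 3/2)
obs 7: x=0 → posterior Beta(26/3, 5/2)
obs 8: x=1 → posterior Beta(29/3, 5/2)
obs 9: x=0 → posterior Beta(29/3, 7/2)
obs 10: x=0 → posterior Beta(29/3, 9/2)
obs 11: x=1 → posterior Beta(32/3, 9/2)
obs 12: x=0 → posterior Beta(32/3, 11/2)
obs 13: x=1 → posterior Beta(35/3, 11/2)
obs 14: x=0 → posterior Beta(35/3, 13/2)

alpha=35/3, beta=13/2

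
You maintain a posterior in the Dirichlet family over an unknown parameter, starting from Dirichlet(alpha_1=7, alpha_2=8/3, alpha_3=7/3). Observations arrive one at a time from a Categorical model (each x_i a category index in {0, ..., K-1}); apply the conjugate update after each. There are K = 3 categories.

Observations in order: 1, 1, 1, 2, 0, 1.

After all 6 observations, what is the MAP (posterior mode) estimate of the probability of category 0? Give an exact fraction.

7/15

obs 1: x=1 → posterior Dirichlet(7, 11/3, 7/3)
obs 2: x=1 → posterior Dirichlet(7, 14/3, 7/3)
obs 3: x=1 → posterior Dirichlet(7, 17/3, 7/3)
obs 4: x=2 → posterior Dirichlet(7, 17/3, 10/3)
obs 5: x=0 → posterior Dirichlet(8, 17/3, 10/3)
obs 6: x=1 → posterior Dirichlet(8, 20/3, 10/3)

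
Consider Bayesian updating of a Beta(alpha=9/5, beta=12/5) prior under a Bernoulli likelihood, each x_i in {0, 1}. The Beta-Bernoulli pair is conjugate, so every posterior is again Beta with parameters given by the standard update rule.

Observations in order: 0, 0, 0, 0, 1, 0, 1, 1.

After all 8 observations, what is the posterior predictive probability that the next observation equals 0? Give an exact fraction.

obs 1: x=0 → posterior Beta(9/5, 17/5)
obs 2: x=0 → posterior Beta(9/5, 22/5)
obs 3: x=0 → posterior Beta(9/5, 27/5)
obs 4: x=0 → posterior Beta(9/5, 32/5)
obs 5: x=1 → posterior Beta(14/5, 32/5)
obs 6: x=0 → posterior Beta(14/5, 37/5)
obs 7: x=1 → posterior Beta(19/5, 37/5)
obs 8: x=1 → posterior Beta(24/5, 37/5)

37/61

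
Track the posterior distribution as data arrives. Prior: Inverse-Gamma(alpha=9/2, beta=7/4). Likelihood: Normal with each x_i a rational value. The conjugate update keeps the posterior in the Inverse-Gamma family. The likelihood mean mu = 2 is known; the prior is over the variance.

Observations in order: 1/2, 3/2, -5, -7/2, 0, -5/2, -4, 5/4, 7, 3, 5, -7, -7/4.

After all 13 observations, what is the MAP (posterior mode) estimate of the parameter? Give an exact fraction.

obs 1: x=1/2 → posterior Inverse-Gamma(5, 23/8)
obs 2: x=3/2 → posterior Inverse-Gamma(11/2, 3)
obs 3: x=-5 → posterior Inverse-Gamma(6, 55/2)
obs 4: x=-7/2 → posterior Inverse-Gamma(13/2, 341/8)
obs 5: x=0 → posterior Inverse-Gamma(7, 357/8)
obs 6: x=-5/2 → posterior Inverse-Gamma(15/2, 219/4)
obs 7: x=-4 → posterior Inverse-Gamma(8, 291/4)
obs 8: x=5/4 → posterior Inverse-Gamma(17/2, 2337/32)
obs 9: x=7 → posterior Inverse-Gamma(9, 2737/32)
obs 10: x=3 → posterior Inverse-Gamma(19/2, 2753/32)
obs 11: x=5 → posterior Inverse-Gamma(10, 2897/32)
obs 12: x=-7 → posterior Inverse-Gamma(21/2, 4193/32)
obs 13: x=-7/4 → posterior Inverse-Gamma(11, 2209/16)

2209/192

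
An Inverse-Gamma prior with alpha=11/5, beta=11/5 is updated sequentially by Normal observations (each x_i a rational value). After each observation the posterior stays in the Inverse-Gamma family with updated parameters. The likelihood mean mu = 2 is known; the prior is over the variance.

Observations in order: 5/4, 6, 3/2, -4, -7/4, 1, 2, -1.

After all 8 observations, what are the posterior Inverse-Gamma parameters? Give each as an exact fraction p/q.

obs 1: x=5/4 → posterior Inverse-Gamma(27/10, 397/160)
obs 2: x=6 → posterior Inverse-Gamma(16/5, 1677/160)
obs 3: x=3/2 → posterior Inverse-Gamma(37/10, 1697/160)
obs 4: x=-4 → posterior Inverse-Gamma(21/5, 4577/160)
obs 5: x=-7/4 → posterior Inverse-Gamma(47/10, 2851/80)
obs 6: x=1 → posterior Inverse-Gamma(26/5, 2891/80)
obs 7: x=2 → posterior Inverse-Gamma(57/10, 2891/80)
obs 8: x=-1 → posterior Inverse-Gamma(31/5, 3251/80)

alpha=31/5, beta=3251/80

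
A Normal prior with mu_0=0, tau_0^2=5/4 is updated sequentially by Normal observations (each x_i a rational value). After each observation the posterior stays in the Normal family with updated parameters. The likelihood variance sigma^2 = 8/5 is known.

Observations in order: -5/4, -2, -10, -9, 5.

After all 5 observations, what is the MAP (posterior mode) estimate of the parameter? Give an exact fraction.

-1725/628

obs 1: x=-5/4 → posterior Normal(-125/228, 40/57)
obs 2: x=-2 → posterior Normal(-325/328, 20/41)
obs 3: x=-10 → posterior Normal(-1325/428, 40/107)
obs 4: x=-9 → posterior Normal(-2225/528, 10/33)
obs 5: x=5 → posterior Normal(-1725/628, 40/157)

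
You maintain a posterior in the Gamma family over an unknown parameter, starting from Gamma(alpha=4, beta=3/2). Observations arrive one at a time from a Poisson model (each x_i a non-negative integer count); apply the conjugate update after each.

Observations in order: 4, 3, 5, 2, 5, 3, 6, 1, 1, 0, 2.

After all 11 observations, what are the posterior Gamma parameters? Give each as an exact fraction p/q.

obs 1: x=4 → posterior Gamma(8, 5/2)
obs 2: x=3 → posterior Gamma(11, 7/2)
obs 3: x=5 → posterior Gamma(16, 9/2)
obs 4: x=2 → posterior Gamma(18, 11/2)
obs 5: x=5 → posterior Gamma(23, 13/2)
obs 6: x=3 → posterior Gamma(26, 15/2)
obs 7: x=6 → posterior Gamma(32, 17/2)
obs 8: x=1 → posterior Gamma(33, 19/2)
obs 9: x=1 → posterior Gamma(34, 21/2)
obs 10: x=0 → posterior Gamma(34, 23/2)
obs 11: x=2 → posterior Gamma(36, 25/2)

alpha=36, beta=25/2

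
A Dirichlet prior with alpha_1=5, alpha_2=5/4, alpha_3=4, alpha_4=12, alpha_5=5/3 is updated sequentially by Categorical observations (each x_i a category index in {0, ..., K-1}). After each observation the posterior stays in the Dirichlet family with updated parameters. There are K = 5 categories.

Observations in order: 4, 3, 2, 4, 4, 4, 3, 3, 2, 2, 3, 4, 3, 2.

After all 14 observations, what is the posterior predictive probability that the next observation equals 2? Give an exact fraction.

obs 1: x=4 → posterior Dirichlet(5, 5/4, 4, 12, 8/3)
obs 2: x=3 → posterior Dirichlet(5, 5/4, 4, 13, 8/3)
obs 3: x=2 → posterior Dirichlet(5, 5/4, 5, 13, 8/3)
obs 4: x=4 → posterior Dirichlet(5, 5/4, 5, 13, 11/3)
obs 5: x=4 → posterior Dirichlet(5, 5/4, 5, 13, 14/3)
obs 6: x=4 → posterior Dirichlet(5, 5/4, 5, 13, 17/3)
obs 7: x=3 → posterior Dirichlet(5, 5/4, 5, 14, 17/3)
obs 8: x=3 → posterior Dirichlet(5, 5/4, 5, 15, 17/3)
obs 9: x=2 → posterior Dirichlet(5, 5/4, 6, 15, 17/3)
obs 10: x=2 → posterior Dirichlet(5, 5/4, 7, 15, 17/3)
obs 11: x=3 → posterior Dirichlet(5, 5/4, 7, 16, 17/3)
obs 12: x=4 → posterior Dirichlet(5, 5/4, 7, 16, 20/3)
obs 13: x=3 → posterior Dirichlet(5, 5/4, 7, 17, 20/3)
obs 14: x=2 → posterior Dirichlet(5, 5/4, 8, 17, 20/3)

96/455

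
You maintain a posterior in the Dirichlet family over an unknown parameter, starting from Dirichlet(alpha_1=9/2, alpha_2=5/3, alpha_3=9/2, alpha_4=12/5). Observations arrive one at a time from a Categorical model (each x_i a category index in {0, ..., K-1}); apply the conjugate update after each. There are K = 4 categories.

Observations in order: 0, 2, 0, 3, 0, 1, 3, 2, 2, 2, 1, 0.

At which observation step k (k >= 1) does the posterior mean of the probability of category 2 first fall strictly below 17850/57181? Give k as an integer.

obs 1: x=0 → posterior Dirichlet(11/2, 5/3, 9/2, 12/5)
obs 2: x=2 → posterior Dirichlet(11/2, 5/3, 11/2, 12/5)
obs 3: x=0 → posterior Dirichlet(13/2, 5/3, 11/2, 12/5)
obs 4: x=3 → posterior Dirichlet(13/2, 5/3, 11/2, 17/5)
obs 5: x=0 → posterior Dirichlet(15/2, 5/3, 11/2, 17/5)
obs 6: x=1 → posterior Dirichlet(15/2, 8/3, 11/2, 17/5)
obs 7: x=3 → posterior Dirichlet(15/2, 8/3, 11/2, 22/5)
obs 8: x=2 → posterior Dirichlet(15/2, 8/3, 13/2, 22/5)
obs 9: x=2 → posterior Dirichlet(15/2, 8/3, 15/2, 22/5)
obs 10: x=2 → posterior Dirichlet(15/2, 8/3, 17/2, 22/5)
obs 11: x=1 → posterior Dirichlet(15/2, 11/3, 17/2, 22/5)
obs 12: x=0 → posterior Dirichlet(17/2, 11/3, 17/2, 22/5)

k = 5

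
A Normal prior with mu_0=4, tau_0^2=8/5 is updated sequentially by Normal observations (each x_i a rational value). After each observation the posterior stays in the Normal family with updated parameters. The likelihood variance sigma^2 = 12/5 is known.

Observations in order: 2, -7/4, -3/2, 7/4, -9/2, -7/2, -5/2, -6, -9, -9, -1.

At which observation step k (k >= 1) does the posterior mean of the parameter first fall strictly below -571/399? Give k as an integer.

k = 9

obs 1: x=2 → posterior Normal(16/5, 24/25)
obs 2: x=-7/4 → posterior Normal(25/14, 24/35)
obs 3: x=-3/2 → posterior Normal(19/18, 8/15)
obs 4: x=7/4 → posterior Normal(13/11, 24/55)
obs 5: x=-9/2 → posterior Normal(4/13, 24/65)
obs 6: x=-7/2 → posterior Normal(-1/5, 8/25)
obs 7: x=-5/2 → posterior Normal(-8/17, 24/85)
obs 8: x=-6 → posterior Normal(-20/19, 24/95)
obs 9: x=-9 → posterior Normal(-38/21, 8/35)
obs 10: x=-9 → posterior Normal(-56/23, 24/115)
obs 11: x=-1 → posterior Normal(-58/25, 24/125)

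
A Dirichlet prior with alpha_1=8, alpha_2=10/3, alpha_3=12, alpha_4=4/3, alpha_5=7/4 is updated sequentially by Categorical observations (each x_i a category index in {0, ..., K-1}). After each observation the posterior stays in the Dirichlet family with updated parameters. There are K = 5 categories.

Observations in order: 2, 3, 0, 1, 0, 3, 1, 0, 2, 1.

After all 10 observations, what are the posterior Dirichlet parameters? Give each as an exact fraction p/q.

alpha_1=11, alpha_2=19/3, alpha_3=14, alpha_4=10/3, alpha_5=7/4

obs 1: x=2 → posterior Dirichlet(8, 10/3, 13, 4/3, 7/4)
obs 2: x=3 → posterior Dirichlet(8, 10/3, 13, 7/3, 7/4)
obs 3: x=0 → posterior Dirichlet(9, 10/3, 13, 7/3, 7/4)
obs 4: x=1 → posterior Dirichlet(9, 13/3, 13, 7/3, 7/4)
obs 5: x=0 → posterior Dirichlet(10, 13/3, 13, 7/3, 7/4)
obs 6: x=3 → posterior Dirichlet(10, 13/3, 13, 10/3, 7/4)
obs 7: x=1 → posterior Dirichlet(10, 16/3, 13, 10/3, 7/4)
obs 8: x=0 → posterior Dirichlet(11, 16/3, 13, 10/3, 7/4)
obs 9: x=2 → posterior Dirichlet(11, 16/3, 14, 10/3, 7/4)
obs 10: x=1 → posterior Dirichlet(11, 19/3, 14, 10/3, 7/4)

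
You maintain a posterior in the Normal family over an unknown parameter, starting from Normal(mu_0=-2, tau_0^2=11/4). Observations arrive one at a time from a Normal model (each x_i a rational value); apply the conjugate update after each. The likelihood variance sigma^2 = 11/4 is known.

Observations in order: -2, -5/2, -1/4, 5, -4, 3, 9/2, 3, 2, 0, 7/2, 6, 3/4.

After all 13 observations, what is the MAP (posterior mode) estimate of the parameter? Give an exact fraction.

obs 1: x=-2 → posterior Normal(-2, 11/8)
obs 2: x=-5/2 → posterior Normal(-13/6, 11/12)
obs 3: x=-1/4 → posterior Normal(-27/16, 11/16)
obs 4: x=5 → posterior Normal(-7/20, 11/20)
obs 5: x=-4 → posterior Normal(-23/24, 11/24)
obs 6: x=3 → posterior Normal(-11/28, 11/28)
obs 7: x=9/2 → posterior Normal(7/32, 11/32)
obs 8: x=3 → posterior Normal(19/36, 11/36)
obs 9: x=2 → posterior Normal(27/40, 11/40)
obs 10: x=0 → posterior Normal(27/44, 1/4)
obs 11: x=7/2 → posterior Normal(41/48, 11/48)
obs 12: x=6 → posterior Normal(5/4, 11/52)
obs 13: x=3/4 → posterior Normal(17/14, 11/56)

17/14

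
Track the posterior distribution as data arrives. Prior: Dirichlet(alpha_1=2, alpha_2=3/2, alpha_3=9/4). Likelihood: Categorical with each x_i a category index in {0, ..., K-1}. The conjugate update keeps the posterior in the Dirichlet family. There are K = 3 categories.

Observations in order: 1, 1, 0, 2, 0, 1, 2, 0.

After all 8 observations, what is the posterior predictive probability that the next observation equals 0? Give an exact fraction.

obs 1: x=1 → posterior Dirichlet(2, 5/2, 9/4)
obs 2: x=1 → posterior Dirichlet(2, 7/2, 9/4)
obs 3: x=0 → posterior Dirichlet(3, 7/2, 9/4)
obs 4: x=2 → posterior Dirichlet(3, 7/2, 13/4)
obs 5: x=0 → posterior Dirichlet(4, 7/2, 13/4)
obs 6: x=1 → posterior Dirichlet(4, 9/2, 13/4)
obs 7: x=2 → posterior Dirichlet(4, 9/2, 17/4)
obs 8: x=0 → posterior Dirichlet(5, 9/2, 17/4)

4/11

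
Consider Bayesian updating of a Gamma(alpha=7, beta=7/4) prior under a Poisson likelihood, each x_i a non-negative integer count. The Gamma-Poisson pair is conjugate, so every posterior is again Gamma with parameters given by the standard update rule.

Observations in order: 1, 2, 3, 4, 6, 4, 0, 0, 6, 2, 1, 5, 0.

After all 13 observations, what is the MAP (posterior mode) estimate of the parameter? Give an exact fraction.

160/59

obs 1: x=1 → posterior Gamma(8, 11/4)
obs 2: x=2 → posterior Gamma(10, 15/4)
obs 3: x=3 → posterior Gamma(13, 19/4)
obs 4: x=4 → posterior Gamma(17, 23/4)
obs 5: x=6 → posterior Gamma(23, 27/4)
obs 6: x=4 → posterior Gamma(27, 31/4)
obs 7: x=0 → posterior Gamma(27, 35/4)
obs 8: x=0 → posterior Gamma(27, 39/4)
obs 9: x=6 → posterior Gamma(33, 43/4)
obs 10: x=2 → posterior Gamma(35, 47/4)
obs 11: x=1 → posterior Gamma(36, 51/4)
obs 12: x=5 → posterior Gamma(41, 55/4)
obs 13: x=0 → posterior Gamma(41, 59/4)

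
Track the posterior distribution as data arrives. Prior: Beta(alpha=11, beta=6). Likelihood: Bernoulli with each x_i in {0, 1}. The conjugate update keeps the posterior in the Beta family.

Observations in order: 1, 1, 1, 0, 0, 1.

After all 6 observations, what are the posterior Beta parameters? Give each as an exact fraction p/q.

obs 1: x=1 → posterior Beta(12, 6)
obs 2: x=1 → posterior Beta(13, 6)
obs 3: x=1 → posterior Beta(14, 6)
obs 4: x=0 → posterior Beta(14, 7)
obs 5: x=0 → posterior Beta(14, 8)
obs 6: x=1 → posterior Beta(15, 8)

alpha=15, beta=8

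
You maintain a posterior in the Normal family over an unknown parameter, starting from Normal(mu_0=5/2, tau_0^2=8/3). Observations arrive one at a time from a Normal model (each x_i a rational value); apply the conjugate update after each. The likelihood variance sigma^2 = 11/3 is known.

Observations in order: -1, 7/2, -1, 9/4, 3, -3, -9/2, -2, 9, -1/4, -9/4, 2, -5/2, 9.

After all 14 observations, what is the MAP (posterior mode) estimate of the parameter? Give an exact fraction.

251/246

obs 1: x=-1 → posterior Normal(39/38, 88/57)
obs 2: x=7/2 → posterior Normal(95/54, 88/81)
obs 3: x=-1 → posterior Normal(79/70, 88/105)
obs 4: x=9/4 → posterior Normal(115/86, 88/129)
obs 5: x=3 → posterior Normal(163/102, 88/153)
obs 6: x=-3 → posterior Normal(115/118, 88/177)
obs 7: x=-9/2 → posterior Normal(43/134, 88/201)
obs 8: x=-2 → posterior Normal(11/150, 88/225)
obs 9: x=9 → posterior Normal(155/166, 88/249)
obs 10: x=-1/4 → posterior Normal(151/182, 88/273)
obs 11: x=-9/4 → posterior Normal(115/198, 8/27)
obs 12: x=2 → posterior Normal(147/214, 88/321)
obs 13: x=-5/2 → posterior Normal(107/230, 88/345)
obs 14: x=9 → posterior Normal(251/246, 88/369)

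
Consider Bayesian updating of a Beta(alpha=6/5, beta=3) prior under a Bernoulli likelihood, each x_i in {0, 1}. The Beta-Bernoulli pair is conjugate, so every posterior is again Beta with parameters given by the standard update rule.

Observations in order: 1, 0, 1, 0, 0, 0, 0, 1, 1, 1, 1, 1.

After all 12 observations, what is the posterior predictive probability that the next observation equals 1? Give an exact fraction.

41/81

obs 1: x=1 → posterior Beta(11/5, 3)
obs 2: x=0 → posterior Beta(11/5, 4)
obs 3: x=1 → posterior Beta(16/5, 4)
obs 4: x=0 → posterior Beta(16/5, 5)
obs 5: x=0 → posterior Beta(16/5, 6)
obs 6: x=0 → posterior Beta(16/5, 7)
obs 7: x=0 → posterior Beta(16/5, 8)
obs 8: x=1 → posterior Beta(21/5, 8)
obs 9: x=1 → posterior Beta(26/5, 8)
obs 10: x=1 → posterior Beta(31/5, 8)
obs 11: x=1 → posterior Beta(36/5, 8)
obs 12: x=1 → posterior Beta(41/5, 8)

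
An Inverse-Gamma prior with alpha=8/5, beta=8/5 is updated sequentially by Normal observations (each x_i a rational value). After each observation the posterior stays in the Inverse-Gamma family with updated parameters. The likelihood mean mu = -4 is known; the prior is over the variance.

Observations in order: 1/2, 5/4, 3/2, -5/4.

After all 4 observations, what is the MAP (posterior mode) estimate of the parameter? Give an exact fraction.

obs 1: x=1/2 → posterior Inverse-Gamma(21/10, 469/40)
obs 2: x=5/4 → posterior Inverse-Gamma(13/5, 4081/160)
obs 3: x=3/2 → posterior Inverse-Gamma(31/10, 6501/160)
obs 4: x=-5/4 → posterior Inverse-Gamma(18/5, 3553/80)

3553/368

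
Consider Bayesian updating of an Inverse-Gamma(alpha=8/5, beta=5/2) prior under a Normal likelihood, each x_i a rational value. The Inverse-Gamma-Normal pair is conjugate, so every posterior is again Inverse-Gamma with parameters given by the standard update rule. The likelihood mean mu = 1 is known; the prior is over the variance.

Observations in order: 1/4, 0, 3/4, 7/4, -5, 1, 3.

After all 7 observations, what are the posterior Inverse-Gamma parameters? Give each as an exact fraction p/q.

alpha=51/10, beta=755/32

obs 1: x=1/4 → posterior Inverse-Gamma(21/10, 89/32)
obs 2: x=0 → posterior Inverse-Gamma(13/5, 105/32)
obs 3: x=3/4 → posterior Inverse-Gamma(31/10, 53/16)
obs 4: x=7/4 → posterior Inverse-Gamma(18/5, 115/32)
obs 5: x=-5 → posterior Inverse-Gamma(41/10, 691/32)
obs 6: x=1 → posterior Inverse-Gamma(23/5, 691/32)
obs 7: x=3 → posterior Inverse-Gamma(51/10, 755/32)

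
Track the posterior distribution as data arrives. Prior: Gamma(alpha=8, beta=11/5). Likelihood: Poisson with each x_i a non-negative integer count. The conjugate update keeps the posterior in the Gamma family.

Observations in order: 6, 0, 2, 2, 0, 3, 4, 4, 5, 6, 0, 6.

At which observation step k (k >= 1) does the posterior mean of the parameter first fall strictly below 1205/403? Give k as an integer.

obs 1: x=6 → posterior Gamma(14, 16/5)
obs 2: x=0 → posterior Gamma(14, 21/5)
obs 3: x=2 → posterior Gamma(16, 26/5)
obs 4: x=2 → posterior Gamma(18, 31/5)
obs 5: x=0 → posterior Gamma(18, 36/5)
obs 6: x=3 → posterior Gamma(21, 41/5)
obs 7: x=4 → posterior Gamma(25, 46/5)
obs 8: x=4 → posterior Gamma(29, 51/5)
obs 9: x=5 → posterior Gamma(34, 56/5)
obs 10: x=6 → posterior Gamma(40, 61/5)
obs 11: x=0 → posterior Gamma(40, 66/5)
obs 12: x=6 → posterior Gamma(46, 71/5)

k = 4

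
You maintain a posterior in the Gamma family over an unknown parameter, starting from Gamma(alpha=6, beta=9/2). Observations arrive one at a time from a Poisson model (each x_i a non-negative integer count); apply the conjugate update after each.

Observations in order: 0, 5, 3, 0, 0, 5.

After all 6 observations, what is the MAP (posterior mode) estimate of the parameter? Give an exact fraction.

12/7

obs 1: x=0 → posterior Gamma(6, 11/2)
obs 2: x=5 → posterior Gamma(11, 13/2)
obs 3: x=3 → posterior Gamma(14, 15/2)
obs 4: x=0 → posterior Gamma(14, 17/2)
obs 5: x=0 → posterior Gamma(14, 19/2)
obs 6: x=5 → posterior Gamma(19, 21/2)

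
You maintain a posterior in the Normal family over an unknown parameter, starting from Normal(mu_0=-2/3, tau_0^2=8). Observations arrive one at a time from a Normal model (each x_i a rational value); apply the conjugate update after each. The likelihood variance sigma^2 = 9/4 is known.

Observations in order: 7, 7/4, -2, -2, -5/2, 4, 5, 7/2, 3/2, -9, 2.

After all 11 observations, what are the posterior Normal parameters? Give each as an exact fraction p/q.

obs 1: x=7 → posterior Normal(218/41, 72/41)
obs 2: x=7/4 → posterior Normal(274/73, 72/73)
obs 3: x=-2 → posterior Normal(2, 24/35)
obs 4: x=-2 → posterior Normal(146/137, 72/137)
obs 5: x=-5/2 → posterior Normal(66/169, 72/169)
obs 6: x=4 → posterior Normal(194/201, 24/67)
obs 7: x=5 → posterior Normal(354/233, 72/233)
obs 8: x=7/2 → posterior Normal(466/265, 72/265)
obs 9: x=3/2 → posterior Normal(514/297, 8/33)
obs 10: x=-9 → posterior Normal(226/329, 72/329)
obs 11: x=2 → posterior Normal(290/361, 72/361)

mu_0=290/361, tau_0^2=72/361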